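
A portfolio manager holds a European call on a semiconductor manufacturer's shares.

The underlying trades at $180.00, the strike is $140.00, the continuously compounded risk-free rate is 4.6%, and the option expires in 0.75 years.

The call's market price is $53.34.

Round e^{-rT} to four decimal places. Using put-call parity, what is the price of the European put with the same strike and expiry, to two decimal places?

exp(−rT) = exp(−0.046·0.75) = 0.9661
Put-call parity: C − P = S − K·e^(−rT) = 180 − 140·0.9661 = 180 − 135.2540 = 44.7460
P = C − (C − P) = 53.34 − (44.7460) = 8.5940

$8.59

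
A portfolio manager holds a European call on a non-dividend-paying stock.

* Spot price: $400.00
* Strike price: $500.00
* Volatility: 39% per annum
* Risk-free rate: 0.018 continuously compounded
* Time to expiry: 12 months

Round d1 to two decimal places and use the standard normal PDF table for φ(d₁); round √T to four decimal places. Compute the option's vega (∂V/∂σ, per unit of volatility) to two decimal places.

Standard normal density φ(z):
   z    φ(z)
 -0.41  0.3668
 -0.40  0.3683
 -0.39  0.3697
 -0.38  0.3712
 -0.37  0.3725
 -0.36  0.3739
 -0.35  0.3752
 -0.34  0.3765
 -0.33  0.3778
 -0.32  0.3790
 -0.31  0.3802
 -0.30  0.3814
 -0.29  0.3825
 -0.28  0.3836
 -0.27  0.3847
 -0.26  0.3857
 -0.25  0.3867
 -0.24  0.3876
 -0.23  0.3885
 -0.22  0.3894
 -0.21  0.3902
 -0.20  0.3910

151.12

σ√T = 0.39 × 1.0000 = 0.3900
ln(S/K) + (r + σ²/2)T = ln(400/500) + (0.018 + 0.39²/2)·1 = -0.2231 + 0.0941 = -0.1291
d₁ = -0.1291 / 0.3900 = -0.3310 which rounds to -0.33
√T = √1 = 1.0000
φ(d₁) = φ(-0.33) = 0.3778
vega = S·φ(d₁)·√T = 400·0.3778·1.0000 = 151.1200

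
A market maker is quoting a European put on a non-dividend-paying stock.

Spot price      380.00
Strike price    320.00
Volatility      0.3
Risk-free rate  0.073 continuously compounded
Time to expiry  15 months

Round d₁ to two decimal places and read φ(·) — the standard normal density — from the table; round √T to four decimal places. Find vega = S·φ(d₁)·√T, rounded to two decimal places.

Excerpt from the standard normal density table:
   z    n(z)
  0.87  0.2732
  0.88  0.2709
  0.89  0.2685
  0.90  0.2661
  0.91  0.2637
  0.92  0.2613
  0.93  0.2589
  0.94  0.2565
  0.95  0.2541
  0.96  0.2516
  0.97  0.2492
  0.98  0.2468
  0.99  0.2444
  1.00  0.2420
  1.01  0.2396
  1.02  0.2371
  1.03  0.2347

σ√T = 0.3·√1.25 = 0.3354
ln(S/K) + (r + σ²/2)T = ln(380/320) + (0.073 + 0.3²/2)·1.25 = 0.1719 + 0.1475 = 0.3194
d₁ = 0.3194 / 0.3354 = 0.9521 which rounds to 0.95
√T = √1.25 = 1.1180
φ(d₁) = φ(0.95) = 0.2541
vega = S·φ(d₁)·√T = 380·0.2541·1.1180 = 107.9518

107.95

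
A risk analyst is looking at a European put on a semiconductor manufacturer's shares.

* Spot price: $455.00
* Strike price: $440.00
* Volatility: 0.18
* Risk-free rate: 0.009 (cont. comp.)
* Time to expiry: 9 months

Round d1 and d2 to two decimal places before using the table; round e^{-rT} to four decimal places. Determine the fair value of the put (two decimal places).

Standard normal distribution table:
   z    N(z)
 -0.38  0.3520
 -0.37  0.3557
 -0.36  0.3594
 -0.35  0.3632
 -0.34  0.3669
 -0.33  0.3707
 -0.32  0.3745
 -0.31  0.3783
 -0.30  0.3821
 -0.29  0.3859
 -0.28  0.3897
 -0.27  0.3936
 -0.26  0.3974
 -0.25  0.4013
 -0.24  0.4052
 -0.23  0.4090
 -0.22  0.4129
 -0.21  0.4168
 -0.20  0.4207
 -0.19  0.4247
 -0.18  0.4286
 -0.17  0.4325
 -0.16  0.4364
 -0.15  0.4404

$20.38

T = 0.75;  σ√T = 0.1559
d₁ = [ln(455/440) + (0.009 + ½·0.18²)·0.75] / (σ√T) = (0.0335 + 0.0189) / 0.1559 = 0.3363 ≈ 0.34
d₂ = 0.3363 − 0.1559 = 0.1804 ≈ 0.18
e^(−rT) = e^(−0.009·0.75) = 0.9933
N(−d₂) = N(-0.18) = 0.4286;  N(−d₁) = N(-0.34) = 0.3669
P = 440·0.9933·0.4286 − 455·0.3669 = 187.3205 − 166.9395 = 20.3810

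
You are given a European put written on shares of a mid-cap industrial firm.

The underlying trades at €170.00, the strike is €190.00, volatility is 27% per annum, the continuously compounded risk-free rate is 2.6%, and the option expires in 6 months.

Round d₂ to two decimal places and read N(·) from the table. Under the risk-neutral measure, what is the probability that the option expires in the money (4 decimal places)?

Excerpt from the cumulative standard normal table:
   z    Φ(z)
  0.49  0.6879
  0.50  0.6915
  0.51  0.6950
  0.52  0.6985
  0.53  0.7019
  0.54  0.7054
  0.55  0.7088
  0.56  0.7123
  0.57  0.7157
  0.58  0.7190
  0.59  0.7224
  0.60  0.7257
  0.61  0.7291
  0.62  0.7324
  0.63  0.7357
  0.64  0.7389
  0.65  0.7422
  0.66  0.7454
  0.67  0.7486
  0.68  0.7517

T = 0.5;  σ√T = 0.1909
ln(S/K) + (r + σ²/2)T = ln(170/190) + (0.026 + 0.27²/2)·0.5 = -0.1112 + 0.0312 = -0.0800
d₁ = -0.0800 / 0.1909 = -0.4190 which rounds to -0.42
d₂ = d₁ − σ√T = -0.4190 − 0.1909 = -0.6099 which rounds to -0.61
Risk-neutral Pr[S_T < K] = N(−d₂) = N(0.61) = 0.7291

0.7291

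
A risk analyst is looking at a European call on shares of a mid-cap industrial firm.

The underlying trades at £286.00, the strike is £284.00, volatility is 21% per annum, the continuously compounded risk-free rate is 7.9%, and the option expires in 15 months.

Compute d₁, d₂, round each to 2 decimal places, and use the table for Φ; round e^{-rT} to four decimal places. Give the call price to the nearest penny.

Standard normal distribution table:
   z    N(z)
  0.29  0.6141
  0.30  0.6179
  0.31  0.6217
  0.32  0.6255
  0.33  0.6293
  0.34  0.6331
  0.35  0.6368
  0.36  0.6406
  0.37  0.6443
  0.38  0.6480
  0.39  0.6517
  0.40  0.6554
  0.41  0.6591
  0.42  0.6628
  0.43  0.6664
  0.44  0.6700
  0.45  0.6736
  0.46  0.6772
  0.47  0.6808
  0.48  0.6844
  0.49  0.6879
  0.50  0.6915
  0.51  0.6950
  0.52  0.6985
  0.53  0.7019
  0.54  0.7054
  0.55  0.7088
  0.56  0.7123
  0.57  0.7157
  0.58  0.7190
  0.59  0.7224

σ√T = 0.21 × 1.1180 = 0.2348
d₁ = [ln(286/284) + (0.079 + 0.21²/2)·1.25] / 0.2348 = [0.0070 + 0.1263] / 0.2348 = 0.5679 which rounds to 0.57
d₂ = d₁ − σ√T = 0.5679 − 0.2348 = 0.3331 which rounds to 0.33
exp(−rT) = exp(−0.079·1.25) = 0.9060
N(d₁) = N(0.57) = 0.7157;  N(d₂) = N(0.33) = 0.6293
C = 286·0.7157 − 284·0.9060·0.6293 = 204.6902 − 161.9214 = 42.7688

£42.77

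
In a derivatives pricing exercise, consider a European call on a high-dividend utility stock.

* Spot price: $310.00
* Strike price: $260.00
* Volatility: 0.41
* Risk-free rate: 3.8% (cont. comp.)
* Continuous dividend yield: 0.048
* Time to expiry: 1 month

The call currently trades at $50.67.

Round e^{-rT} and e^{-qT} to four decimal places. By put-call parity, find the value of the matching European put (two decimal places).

exp(−qT) = exp(−0.048·0.08333) = 0.9960;  exp(−rT) = exp(−0.038·0.08333) = 0.9968
Put-call parity: C − P = S·e^(−qT) − K·e^(−rT) = 310·0.9960 − 260·0.9968 = 308.7600 − 259.1680 = 49.5920
P = C − (C − P) = 50.67 − (49.5920) = 1.0780

$1.08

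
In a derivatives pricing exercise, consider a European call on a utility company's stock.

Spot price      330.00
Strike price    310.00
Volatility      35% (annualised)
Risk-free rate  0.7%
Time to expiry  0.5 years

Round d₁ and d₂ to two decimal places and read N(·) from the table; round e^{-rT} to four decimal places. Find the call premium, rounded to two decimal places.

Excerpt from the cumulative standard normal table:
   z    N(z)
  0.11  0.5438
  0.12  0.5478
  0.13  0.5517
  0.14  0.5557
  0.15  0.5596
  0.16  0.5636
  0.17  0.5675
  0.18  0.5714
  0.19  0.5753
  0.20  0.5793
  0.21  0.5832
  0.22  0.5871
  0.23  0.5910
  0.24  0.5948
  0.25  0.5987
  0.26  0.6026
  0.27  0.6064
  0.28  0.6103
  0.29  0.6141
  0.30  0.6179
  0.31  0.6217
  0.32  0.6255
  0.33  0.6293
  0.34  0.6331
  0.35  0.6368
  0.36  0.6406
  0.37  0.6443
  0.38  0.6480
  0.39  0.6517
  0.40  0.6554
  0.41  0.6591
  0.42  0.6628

σ√T = 0.35·√0.5 = 0.2475
d₁ = [ln(330/310) + (0.007 + 0.35²/2)·0.5] / 0.2475 = [0.0625 + 0.0341] / 0.2475 = 0.3905 → 0.39
d₂ = d₁ − σ√T = 0.3905 − 0.2475 = 0.1430 → 0.14
e^(−rT) = e^(−0.007·0.5) = 0.9965
C = 330·N(0.39) − 310·0.9965·N(0.14) = 330·0.6517 − 310·0.9965·0.5557 = 215.0610 − 171.6641 = 43.3969

43.40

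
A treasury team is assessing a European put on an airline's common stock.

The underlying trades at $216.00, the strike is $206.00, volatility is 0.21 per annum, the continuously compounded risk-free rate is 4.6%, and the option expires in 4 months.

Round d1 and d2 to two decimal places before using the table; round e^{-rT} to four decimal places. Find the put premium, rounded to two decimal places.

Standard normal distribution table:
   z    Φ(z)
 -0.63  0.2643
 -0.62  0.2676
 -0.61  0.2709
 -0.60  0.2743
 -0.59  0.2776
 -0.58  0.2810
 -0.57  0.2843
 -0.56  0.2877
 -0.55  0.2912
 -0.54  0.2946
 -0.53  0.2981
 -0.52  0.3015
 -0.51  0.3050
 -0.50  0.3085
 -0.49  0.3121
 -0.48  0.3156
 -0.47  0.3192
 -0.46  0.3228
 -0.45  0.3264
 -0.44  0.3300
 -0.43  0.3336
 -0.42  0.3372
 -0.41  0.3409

T = 0.3333;  σ√T = 0.1212
d₁ = [ln(216/206) + (0.046 + 0.21²/2)·0.3333] / 0.1212 = [0.0474 + 0.0227] / 0.1212 = 0.5781 ⇒ 0.58
d₂ = d₁ − σ√T = 0.5781 − 0.1212 = 0.4568 ⇒ 0.46
exp(−rT) = exp(−0.046·0.3333) = 0.9848
N(−d₂) = N(-0.46) = 0.3228;  N(−d₁) = N(-0.58) = 0.2810
P = 206·0.9848·0.3228 − 216·0.2810 = 65.4860 − 60.6960 = 4.7900

$4.79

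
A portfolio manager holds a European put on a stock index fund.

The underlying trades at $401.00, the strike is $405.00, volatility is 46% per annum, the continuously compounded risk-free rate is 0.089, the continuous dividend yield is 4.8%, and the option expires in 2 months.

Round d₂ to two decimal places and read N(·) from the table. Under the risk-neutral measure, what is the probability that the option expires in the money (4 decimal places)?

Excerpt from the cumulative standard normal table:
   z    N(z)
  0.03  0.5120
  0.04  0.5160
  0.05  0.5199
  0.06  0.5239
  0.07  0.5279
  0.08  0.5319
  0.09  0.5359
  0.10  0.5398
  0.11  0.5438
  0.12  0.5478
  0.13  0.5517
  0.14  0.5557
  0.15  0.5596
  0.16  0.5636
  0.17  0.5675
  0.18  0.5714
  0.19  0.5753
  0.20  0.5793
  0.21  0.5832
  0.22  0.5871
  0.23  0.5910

σ√T = 0.46·√0.1667 = 0.1878
d₁ = [ln(401/405) + (0.089 − 0.048 + 0.46²/2)·0.1667] / 0.1878 = [-0.0099 + 0.0245] / 0.1878 = 0.0774 → 0.08
d₂ = d₁ − σ√T = 0.0774 − 0.1878 = -0.1104 → -0.11
Pr(exercise) under Q = N(−d₂) = N(0.11) = 0.5438

0.5438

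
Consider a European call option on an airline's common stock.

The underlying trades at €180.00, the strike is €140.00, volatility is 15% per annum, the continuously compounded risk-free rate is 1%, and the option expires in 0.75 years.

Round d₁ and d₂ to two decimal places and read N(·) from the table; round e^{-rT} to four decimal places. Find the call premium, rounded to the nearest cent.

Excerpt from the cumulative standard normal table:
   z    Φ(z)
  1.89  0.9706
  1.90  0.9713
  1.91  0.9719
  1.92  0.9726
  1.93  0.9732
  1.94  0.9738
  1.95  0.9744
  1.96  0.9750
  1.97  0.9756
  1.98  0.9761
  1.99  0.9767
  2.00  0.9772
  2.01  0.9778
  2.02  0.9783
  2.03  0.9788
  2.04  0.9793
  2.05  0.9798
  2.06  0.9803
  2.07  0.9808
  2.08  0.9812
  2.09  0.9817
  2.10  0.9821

σ√T = 0.15·√0.75 = 0.1299
d₁ = [ln(180/140) + (0.01 + ½·0.15²)·0.75] / (σ√T) = (0.2513 + 0.0159) / 0.1299 = 2.0573 ⇒ 2.06
d₂ = 2.0573 − 0.1299 = 1.9274 ⇒ 1.93
exp(−rT) = exp(−0.01·0.75) = 0.9925
C = 180·N(2.06) − 140·0.9925·N(1.93) = 180·0.9803 − 140·0.9925·0.9732 = 176.4540 − 135.2261 = 41.2279

€41.23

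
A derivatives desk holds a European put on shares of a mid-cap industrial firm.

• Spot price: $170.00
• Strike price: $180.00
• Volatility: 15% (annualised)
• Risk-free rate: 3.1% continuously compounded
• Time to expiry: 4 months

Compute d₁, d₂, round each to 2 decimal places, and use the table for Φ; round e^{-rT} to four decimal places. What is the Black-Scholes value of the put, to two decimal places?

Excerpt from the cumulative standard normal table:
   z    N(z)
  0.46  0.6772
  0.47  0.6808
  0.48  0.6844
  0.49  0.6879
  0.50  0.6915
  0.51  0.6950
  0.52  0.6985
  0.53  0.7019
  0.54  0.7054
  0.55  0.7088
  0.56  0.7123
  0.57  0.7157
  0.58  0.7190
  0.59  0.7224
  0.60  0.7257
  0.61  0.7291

σ√T = 0.15·√0.3333 = 0.0866
d₁ = [ln(170/180) + (0.031 + 0.15²/2)·0.3333] / 0.0866 = [-0.0572 + 0.0141] / 0.0866 = -0.4974 which rounds to -0.50
d₂ = d₁ − σ√T = -0.4974 − 0.0866 = -0.5840 which rounds to -0.58
e^(−rT) = e^(−0.031·0.3333) = 0.9897
N(−d₂) = N(0.58) = 0.7190;  N(−d₁) = N(0.50) = 0.6915
P = 180·0.9897·0.7190 − 170·0.6915 = 128.0870 − 117.5550 = 10.5320

$10.53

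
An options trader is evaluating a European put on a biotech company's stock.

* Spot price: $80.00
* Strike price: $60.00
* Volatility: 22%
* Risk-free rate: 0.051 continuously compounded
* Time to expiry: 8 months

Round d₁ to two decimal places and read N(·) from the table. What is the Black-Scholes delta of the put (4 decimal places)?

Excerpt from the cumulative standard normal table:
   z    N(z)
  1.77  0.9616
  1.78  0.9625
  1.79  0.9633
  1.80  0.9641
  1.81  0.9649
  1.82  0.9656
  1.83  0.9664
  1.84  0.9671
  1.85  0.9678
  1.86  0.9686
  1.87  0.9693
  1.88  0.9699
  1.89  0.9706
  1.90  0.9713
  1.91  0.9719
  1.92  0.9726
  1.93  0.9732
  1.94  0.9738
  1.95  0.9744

σ√T = 0.22·√0.6667 = 0.1796
ln(S/K) + (r + σ²/2)T = ln(80/60) + (0.051 + 0.22²/2)·0.6667 = 0.2877 + 0.0501 = 0.3378
d₁ = 0.3378 / 0.1796 = 1.8806 → 1.88
N(d₁) = N(1.88) = 0.9699
Δ_put = N(d₁) − 1 = 0.9699 − 1 = -0.0301

-0.0301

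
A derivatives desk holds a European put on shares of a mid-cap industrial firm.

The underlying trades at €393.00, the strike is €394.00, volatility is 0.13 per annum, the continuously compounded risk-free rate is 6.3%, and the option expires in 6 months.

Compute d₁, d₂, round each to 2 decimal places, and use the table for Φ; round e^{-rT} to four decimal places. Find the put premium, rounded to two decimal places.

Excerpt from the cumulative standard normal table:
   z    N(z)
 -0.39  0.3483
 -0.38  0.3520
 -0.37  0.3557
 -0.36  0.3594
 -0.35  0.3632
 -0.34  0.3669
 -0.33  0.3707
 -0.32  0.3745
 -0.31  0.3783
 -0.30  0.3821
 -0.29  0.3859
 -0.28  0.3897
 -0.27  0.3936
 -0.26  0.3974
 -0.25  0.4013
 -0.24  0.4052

€9.03

σ√T = 0.13 × 0.7071 = 0.0919
d₁ = [ln(393/394) + (0.063 + 0.13²/2)·0.5] / 0.0919 = [-0.0025 + 0.0357] / 0.0919 = 0.3610 ⇒ 0.36
d₂ = d₁ − σ√T = 0.3610 − 0.0919 = 0.2691 ⇒ 0.27
e^(−rT) = e^(−0.063·0.5) = 0.9690
N(−d₂) = N(-0.27) = 0.3936;  N(−d₁) = N(-0.36) = 0.3594
P = 394·0.9690·0.3936 − 393·0.3594 = 150.2710 − 141.2442 = 9.0268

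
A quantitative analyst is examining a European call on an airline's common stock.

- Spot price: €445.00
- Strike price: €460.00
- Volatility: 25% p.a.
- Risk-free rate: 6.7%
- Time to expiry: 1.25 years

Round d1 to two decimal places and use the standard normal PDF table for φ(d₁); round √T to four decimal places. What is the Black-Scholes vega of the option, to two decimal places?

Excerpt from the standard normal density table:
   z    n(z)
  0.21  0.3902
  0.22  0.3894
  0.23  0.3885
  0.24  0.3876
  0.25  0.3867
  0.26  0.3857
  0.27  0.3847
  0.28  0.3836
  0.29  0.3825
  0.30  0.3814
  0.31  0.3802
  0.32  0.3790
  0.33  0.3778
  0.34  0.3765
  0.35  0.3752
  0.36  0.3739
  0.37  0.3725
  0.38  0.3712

σ√T = 0.25·√1.25 = 0.2795
d₁ = [ln(445/460) + (0.067 + 0.25²/2)·1.25] / 0.2795 = [-0.0332 + 0.1228] / 0.2795 = 0.3208 ⇒ 0.32
√T = √1.25 = 1.1180
φ(d₁) = φ(0.32) = 0.3790
vega = S·φ(d₁)·√T = 445·0.3790·1.1180 = 188.5563
(The put has the same vega.)

188.56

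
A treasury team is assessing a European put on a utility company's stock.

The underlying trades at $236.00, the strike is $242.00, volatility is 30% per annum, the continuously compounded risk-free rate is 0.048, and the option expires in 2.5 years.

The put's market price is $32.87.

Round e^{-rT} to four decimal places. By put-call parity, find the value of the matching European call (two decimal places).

e^(−rT) = e^(−0.048·2.5) = 0.8869
Put-call parity: C − P = S − K·e^(−rT) = 236 − 242·0.8869 = 236 − 214.6298 = 21.3702
C = P + (C − P) = 32.87 + (21.3702) = 54.2402

$54.24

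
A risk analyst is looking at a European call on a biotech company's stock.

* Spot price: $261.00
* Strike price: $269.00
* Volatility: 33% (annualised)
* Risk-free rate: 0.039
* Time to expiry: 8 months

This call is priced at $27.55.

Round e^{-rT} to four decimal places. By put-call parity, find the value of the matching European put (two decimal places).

e^(−rT) = e^(−0.039·0.6667) = 0.9743
Put-call parity: C − P = S − K·e^(−rT) = 261 − 269·0.9743 = 261 − 262.0867 = -1.0867
P = C − (C − P) = 27.55 − (-1.0867) = 28.6367

$28.64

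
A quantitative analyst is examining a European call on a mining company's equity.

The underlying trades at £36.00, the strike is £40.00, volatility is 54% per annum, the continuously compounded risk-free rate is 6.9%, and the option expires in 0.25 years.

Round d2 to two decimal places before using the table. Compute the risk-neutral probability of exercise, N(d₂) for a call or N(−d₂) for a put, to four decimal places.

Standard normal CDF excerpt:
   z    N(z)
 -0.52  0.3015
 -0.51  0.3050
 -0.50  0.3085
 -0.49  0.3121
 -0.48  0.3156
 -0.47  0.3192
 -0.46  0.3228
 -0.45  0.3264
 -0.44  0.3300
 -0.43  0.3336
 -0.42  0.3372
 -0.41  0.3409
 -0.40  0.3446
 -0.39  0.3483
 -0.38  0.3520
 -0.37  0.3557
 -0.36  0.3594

0.3228

T = 0.25;  σ√T = 0.2700
d₁ = [ln(36/40) + (0.069 + 0.54²/2)·0.25] / 0.2700 = [-0.1054 + 0.0537] / 0.2700 = -0.1913 which rounds to -0.19
d₂ = d₁ − σ√T = -0.1913 − 0.2700 = -0.4613 which rounds to -0.46
Pr(exercise) under Q = N(d₂) = 0.3228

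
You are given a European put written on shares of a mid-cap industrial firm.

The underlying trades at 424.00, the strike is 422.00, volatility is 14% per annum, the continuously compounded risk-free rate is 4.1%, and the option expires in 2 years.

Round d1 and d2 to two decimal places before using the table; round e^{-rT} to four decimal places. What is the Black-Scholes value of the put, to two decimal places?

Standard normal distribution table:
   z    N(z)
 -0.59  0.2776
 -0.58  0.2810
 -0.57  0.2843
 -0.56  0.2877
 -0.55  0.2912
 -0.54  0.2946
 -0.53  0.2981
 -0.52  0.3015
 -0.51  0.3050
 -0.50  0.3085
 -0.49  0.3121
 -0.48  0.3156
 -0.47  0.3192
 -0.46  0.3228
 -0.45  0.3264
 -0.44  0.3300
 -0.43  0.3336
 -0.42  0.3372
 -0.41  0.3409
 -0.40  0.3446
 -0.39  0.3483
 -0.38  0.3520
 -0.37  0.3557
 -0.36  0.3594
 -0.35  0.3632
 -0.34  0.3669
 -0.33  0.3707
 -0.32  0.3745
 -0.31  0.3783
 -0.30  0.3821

σ√T = 0.14 × 1.4142 = 0.1980
d₁ = [ln(424/422) + (0.041 + 0.14²/2)·2] / 0.1980 = [0.0047 + 0.1016] / 0.1980 = 0.5370 ⇒ 0.54
d₂ = d₁ − σ√T = 0.5370 − 0.1980 = 0.3390 ⇒ 0.34
exp(−rT) = exp(−0.041·2) = 0.9213
N(−d₂) = N(-0.34) = 0.3669;  N(−d₁) = N(-0.54) = 0.2946
P = 422·0.9213·0.3669 − 424·0.2946 = 142.6465 − 124.9104 = 17.7361

17.74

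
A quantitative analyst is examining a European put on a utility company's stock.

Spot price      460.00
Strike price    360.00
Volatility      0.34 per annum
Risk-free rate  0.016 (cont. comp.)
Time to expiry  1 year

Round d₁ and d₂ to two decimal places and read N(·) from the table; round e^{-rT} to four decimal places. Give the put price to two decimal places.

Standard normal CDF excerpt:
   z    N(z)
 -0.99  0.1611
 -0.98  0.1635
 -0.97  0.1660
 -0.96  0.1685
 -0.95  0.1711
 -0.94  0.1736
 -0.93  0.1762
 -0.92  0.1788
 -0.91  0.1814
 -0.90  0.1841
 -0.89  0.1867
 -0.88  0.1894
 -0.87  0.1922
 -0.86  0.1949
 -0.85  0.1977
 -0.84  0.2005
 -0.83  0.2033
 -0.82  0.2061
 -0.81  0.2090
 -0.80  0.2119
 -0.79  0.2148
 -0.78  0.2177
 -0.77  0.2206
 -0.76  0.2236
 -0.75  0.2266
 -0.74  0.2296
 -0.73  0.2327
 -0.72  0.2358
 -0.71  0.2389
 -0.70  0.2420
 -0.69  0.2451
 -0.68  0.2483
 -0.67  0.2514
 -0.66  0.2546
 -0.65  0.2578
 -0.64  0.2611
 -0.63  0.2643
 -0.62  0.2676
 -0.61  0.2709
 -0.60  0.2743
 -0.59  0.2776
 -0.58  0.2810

T = 1;  σ√T = 0.3400
d₁ = [ln(460/360) + (0.016 + 0.34²/2)·1] / 0.3400 = [0.2451 + 0.0738] / 0.3400 = 0.9380 ≈ 0.94
d₂ = d₁ − σ√T = 0.9380 − 0.3400 = 0.5980 ≈ 0.60
exp(−rT) = exp(−0.016·1) = 0.9841
N(−d₂) = N(-0.60) = 0.2743;  N(−d₁) = N(-0.94) = 0.1736
P = 360·0.9841·0.2743 − 460·0.1736 = 97.1779 − 79.8560 = 17.3219

17.32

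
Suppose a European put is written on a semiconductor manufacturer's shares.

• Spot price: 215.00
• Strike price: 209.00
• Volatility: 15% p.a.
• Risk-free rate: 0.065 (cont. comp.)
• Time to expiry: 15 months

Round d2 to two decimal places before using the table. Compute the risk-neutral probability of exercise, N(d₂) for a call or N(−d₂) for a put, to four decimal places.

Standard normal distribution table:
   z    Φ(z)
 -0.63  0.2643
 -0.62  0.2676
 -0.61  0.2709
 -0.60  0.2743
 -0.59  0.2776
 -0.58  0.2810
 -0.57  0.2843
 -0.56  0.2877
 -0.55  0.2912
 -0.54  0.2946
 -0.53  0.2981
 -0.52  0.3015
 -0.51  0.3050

0.2843

σ√T = 0.15·√1.25 = 0.1677
ln(S/K) + (r + σ²/2)T = ln(215/209) + (0.065 + 0.15²/2)·1.25 = 0.0283 + 0.0953 = 0.1236
d₁ = 0.1236 / 0.1677 = 0.7371 ⇒ 0.74
d₂ = d₁ − σ√T = 0.7371 − 0.1677 = 0.5694 ⇒ 0.57
Risk-neutral Pr[S_T < K] = N(−d₂) = N(-0.57) = 0.2843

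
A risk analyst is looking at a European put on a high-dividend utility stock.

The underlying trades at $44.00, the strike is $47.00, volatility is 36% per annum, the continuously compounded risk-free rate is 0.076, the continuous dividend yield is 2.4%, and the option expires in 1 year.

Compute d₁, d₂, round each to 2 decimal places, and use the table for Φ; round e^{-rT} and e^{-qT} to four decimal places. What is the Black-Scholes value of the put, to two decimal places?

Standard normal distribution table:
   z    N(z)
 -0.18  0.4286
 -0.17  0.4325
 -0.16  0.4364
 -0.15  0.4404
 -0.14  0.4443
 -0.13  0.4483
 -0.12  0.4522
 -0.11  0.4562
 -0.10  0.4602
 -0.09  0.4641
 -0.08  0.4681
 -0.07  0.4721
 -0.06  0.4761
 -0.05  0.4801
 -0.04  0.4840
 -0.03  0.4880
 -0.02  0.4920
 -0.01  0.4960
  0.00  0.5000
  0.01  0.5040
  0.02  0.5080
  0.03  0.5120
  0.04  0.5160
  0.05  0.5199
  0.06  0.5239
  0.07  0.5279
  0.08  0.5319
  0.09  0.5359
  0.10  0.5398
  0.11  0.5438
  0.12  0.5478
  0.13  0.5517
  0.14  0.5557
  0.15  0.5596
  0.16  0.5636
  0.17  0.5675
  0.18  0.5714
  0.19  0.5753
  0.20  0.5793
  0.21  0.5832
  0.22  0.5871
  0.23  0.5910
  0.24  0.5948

σ√T = 0.36·√1 = 0.3600
ln(S/K) + (r − q + σ²/2)T = ln(44/47) + (0.076 − 0.024 + 0.36²/2)·1 = -0.0660 + 0.1168 = 0.0508
d₁ = 0.0508 / 0.3600 = 0.1412 which rounds to 0.14
d₂ = d₁ − σ√T = 0.1412 − 0.3600 = -0.2188 which rounds to -0.22
exp(−qT) = exp(−0.024·1) = 0.9763;  exp(−rT) = exp(−0.076·1) = 0.9268
P = 47·0.9268·N(0.22) − 44·0.9763·N(-0.14) = 47·0.9268·0.5871 − 44·0.9763·0.4443 = 25.5738 − 19.0859 = 6.4880

$6.49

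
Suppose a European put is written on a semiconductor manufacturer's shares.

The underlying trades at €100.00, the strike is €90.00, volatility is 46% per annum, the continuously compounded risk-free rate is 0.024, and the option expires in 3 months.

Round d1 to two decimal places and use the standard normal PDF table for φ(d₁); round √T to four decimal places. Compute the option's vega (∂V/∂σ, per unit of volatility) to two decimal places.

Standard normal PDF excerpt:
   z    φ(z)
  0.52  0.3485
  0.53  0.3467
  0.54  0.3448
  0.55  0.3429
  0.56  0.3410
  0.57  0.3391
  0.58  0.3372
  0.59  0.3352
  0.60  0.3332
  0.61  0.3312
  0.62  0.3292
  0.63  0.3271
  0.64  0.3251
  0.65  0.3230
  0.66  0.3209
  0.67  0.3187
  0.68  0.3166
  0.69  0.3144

16.66

σ√T = 0.46 × 0.5000 = 0.2300
d₁ = [ln(100/90) + (0.024 + ½·0.46²)·0.25] / (σ√T) = (0.1054 + 0.0324) / 0.2300 = 0.5992 ⇒ 0.60
√T = √0.25 = 0.5000
φ(d₁) = φ(0.60) = 0.3332
vega = S·φ(d₁)·√T = 100·0.3332·0.5000 = 16.6600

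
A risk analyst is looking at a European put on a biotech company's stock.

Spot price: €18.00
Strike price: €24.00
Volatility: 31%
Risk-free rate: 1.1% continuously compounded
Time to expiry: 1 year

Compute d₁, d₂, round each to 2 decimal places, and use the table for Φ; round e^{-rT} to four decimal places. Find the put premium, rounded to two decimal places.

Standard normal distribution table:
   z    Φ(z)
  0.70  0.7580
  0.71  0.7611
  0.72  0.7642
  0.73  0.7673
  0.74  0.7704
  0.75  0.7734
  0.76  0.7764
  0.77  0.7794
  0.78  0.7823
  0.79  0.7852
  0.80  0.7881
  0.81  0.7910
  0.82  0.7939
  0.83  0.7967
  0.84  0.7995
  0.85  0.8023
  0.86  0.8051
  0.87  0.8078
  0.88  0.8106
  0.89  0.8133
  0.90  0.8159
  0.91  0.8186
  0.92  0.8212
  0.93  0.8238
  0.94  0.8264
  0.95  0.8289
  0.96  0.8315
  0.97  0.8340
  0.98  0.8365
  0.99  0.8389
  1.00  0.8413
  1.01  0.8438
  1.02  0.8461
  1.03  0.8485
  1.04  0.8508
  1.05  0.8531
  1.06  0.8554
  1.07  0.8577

€6.38

T = 1;  σ√T = 0.3100
ln(S/K) + (r + σ²/2)T = ln(18/24) + (0.011 + 0.31²/2)·1 = -0.2877 + 0.0591 = -0.2286
d₁ = -0.2286 / 0.3100 = -0.7375 which rounds to -0.74
d₂ = d₁ − σ√T = -0.7375 − 0.3100 = -1.0475 which rounds to -1.05
e^(−rT) = e^(−0.011·1) = 0.9891
P = 24·0.9891·N(1.05) − 18·N(0.74) = 24·0.9891·0.8531 − 18·0.7704 = 20.2512 − 13.8672 = 6.3840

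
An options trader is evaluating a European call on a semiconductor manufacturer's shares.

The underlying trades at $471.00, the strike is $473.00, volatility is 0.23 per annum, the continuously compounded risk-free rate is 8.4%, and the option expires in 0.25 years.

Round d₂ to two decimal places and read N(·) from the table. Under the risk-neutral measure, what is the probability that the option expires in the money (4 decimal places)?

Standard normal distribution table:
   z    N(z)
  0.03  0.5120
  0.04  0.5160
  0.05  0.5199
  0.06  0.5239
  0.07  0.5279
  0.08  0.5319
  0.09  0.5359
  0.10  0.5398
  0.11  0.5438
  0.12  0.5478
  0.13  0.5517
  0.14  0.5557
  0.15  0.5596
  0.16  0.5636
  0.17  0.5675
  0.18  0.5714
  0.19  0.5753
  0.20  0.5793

σ√T = 0.23 × 0.5000 = 0.1150
d₁ = [ln(471/473) + (0.084 + 0.23²/2)·0.25] / 0.1150 = [-0.0042 + 0.0276] / 0.1150 = 0.2033 ≈ 0.20
d₂ = d₁ − σ√T = 0.2033 − 0.1150 = 0.0883 ≈ 0.09
Pr(exercise) under Q = N(d₂) = 0.5359

0.5359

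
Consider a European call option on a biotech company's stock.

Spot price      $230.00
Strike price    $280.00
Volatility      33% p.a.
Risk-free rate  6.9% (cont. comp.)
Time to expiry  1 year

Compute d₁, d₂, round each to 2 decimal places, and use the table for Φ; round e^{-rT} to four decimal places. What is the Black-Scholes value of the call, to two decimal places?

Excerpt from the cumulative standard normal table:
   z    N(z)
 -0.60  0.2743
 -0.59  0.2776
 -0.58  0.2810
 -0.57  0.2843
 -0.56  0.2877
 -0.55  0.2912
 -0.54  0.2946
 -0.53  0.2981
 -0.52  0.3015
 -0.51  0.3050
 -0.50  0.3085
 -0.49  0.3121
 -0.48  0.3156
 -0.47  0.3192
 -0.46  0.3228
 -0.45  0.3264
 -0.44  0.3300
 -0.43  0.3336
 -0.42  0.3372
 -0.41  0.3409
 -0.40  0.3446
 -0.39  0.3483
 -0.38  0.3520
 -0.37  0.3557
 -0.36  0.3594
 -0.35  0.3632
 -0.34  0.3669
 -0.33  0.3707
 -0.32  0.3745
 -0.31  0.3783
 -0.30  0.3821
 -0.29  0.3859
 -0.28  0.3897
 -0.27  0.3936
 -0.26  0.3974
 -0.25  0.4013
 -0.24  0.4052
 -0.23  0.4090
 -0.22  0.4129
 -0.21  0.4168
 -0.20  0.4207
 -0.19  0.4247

$18.87

T = 1;  σ√T = 0.3300
d₁ = [ln(230/280) + (0.069 + 0.33²/2)·1] / 0.3300 = [-0.1967 + 0.1235] / 0.3300 = -0.2220 → -0.22
d₂ = d₁ − σ√T = -0.2220 − 0.3300 = -0.5520 → -0.55
exp(−rT) = exp(−0.069·1) = 0.9333
N(d₁) = N(-0.22) = 0.4129;  N(d₂) = N(-0.55) = 0.2912
C = 230·0.4129 − 280·0.9333·0.2912 = 94.9670 − 76.0975 = 18.8695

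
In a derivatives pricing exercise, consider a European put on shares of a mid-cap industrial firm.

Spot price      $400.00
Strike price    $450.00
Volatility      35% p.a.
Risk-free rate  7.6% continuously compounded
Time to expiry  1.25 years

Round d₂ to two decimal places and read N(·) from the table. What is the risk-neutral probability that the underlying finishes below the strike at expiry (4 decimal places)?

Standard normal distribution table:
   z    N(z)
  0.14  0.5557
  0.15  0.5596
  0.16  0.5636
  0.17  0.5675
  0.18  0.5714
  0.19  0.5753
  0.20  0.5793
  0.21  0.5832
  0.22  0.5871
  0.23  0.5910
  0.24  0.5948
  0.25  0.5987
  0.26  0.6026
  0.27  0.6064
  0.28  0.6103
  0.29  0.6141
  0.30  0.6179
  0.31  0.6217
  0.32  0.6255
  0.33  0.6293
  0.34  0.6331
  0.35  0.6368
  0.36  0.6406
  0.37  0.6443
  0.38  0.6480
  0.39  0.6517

σ√T = 0.35·√1.25 = 0.3913
d₁ = [ln(400/450) + (0.076 + 0.35²/2)·1.25] / 0.3913 = [-0.1178 + 0.1716] / 0.3913 = 0.1374 which rounds to 0.14
d₂ = d₁ − σ√T = 0.1374 − 0.3913 = -0.2539 which rounds to -0.25
Risk-neutral Pr[S_T < K] = N(−d₂) = N(0.25) = 0.5987

0.5987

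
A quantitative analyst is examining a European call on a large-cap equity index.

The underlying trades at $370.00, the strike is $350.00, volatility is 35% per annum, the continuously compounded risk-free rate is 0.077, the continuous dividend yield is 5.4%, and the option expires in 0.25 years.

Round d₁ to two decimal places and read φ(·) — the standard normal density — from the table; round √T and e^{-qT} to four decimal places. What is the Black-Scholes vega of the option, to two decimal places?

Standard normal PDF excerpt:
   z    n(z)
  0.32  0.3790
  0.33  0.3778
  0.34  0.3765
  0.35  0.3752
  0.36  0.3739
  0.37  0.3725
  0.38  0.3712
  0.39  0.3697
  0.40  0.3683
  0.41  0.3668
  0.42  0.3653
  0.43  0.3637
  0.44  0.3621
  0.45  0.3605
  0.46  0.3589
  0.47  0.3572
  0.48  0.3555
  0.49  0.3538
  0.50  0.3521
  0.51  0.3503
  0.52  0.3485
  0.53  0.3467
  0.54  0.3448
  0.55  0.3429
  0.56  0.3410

66.09

T = 0.25;  σ√T = 0.1750
d₁ = [ln(370/350) + (0.077 − 0.054 + 0.35²/2)·0.25] / 0.1750 = [0.0556 + 0.0211] / 0.1750 = 0.4379 → 0.44
√T = √0.25 = 0.5000
φ(d₁) = φ(0.44) = 0.3621
e^(−qT) = e^(−0.054·0.25) = 0.9866
vega = S·e^(−qT)·φ(d₁)·√T = 370·0.9866·0.3621·0.5000 = 66.0909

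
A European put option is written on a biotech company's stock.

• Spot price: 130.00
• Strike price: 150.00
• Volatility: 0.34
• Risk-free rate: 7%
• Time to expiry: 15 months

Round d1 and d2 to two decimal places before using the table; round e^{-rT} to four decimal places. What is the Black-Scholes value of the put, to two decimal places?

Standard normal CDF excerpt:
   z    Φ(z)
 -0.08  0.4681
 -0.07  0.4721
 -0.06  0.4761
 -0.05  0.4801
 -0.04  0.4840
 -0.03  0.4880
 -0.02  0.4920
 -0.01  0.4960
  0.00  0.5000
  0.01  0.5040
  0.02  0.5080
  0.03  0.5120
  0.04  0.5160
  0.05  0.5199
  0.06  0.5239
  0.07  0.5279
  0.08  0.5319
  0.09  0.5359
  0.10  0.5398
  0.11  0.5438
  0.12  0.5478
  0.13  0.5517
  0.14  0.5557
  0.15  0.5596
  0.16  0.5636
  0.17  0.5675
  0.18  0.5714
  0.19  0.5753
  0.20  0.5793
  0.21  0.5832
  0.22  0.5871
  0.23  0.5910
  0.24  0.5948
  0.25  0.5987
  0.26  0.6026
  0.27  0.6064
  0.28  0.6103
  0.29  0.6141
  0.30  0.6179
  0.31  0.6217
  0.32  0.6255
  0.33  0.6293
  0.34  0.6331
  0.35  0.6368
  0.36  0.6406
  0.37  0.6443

σ√T = 0.34 × 1.1180 = 0.3801
d₁ = [ln(130/150) + (0.07 + 0.34²/2)·1.25] / 0.3801 = [-0.1431 + 0.1598] / 0.3801 = 0.0438 → 0.04
d₂ = d₁ − σ√T = 0.0438 − 0.3801 = -0.3363 → -0.34
exp(−rT) = exp(−0.07·1.25) = 0.9162
P = 150·0.9162·N(0.34) − 130·N(-0.04) = 150·0.9162·0.6331 − 130·0.4840 = 87.0069 − 62.9200 = 24.0869

24.09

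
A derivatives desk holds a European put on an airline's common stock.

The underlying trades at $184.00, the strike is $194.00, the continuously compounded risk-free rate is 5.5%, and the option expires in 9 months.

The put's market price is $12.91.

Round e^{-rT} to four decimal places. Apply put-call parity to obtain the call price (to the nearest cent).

$10.75

e^(−rT) = e^(−0.055·0.75) = 0.9596
Put-call parity: C − P = S − K·e^(−rT) = 184 − 194·0.9596 = 184 − 186.1624 = -2.1624
C = P + (C − P) = 12.91 + (-2.1624) = 10.7476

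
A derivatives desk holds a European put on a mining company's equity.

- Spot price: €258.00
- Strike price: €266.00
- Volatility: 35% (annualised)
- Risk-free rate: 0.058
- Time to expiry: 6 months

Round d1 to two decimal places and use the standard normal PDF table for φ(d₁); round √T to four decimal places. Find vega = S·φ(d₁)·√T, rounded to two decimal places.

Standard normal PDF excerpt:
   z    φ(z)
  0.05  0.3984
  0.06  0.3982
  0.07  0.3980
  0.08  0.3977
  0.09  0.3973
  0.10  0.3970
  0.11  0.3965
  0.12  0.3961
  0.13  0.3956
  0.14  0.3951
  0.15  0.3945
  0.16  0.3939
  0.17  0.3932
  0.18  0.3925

T = 0.5;  σ√T = 0.2475
d₁ = [ln(258/266) + (0.058 + 0.35²/2)·0.5] / 0.2475 = [-0.0305 + 0.0596] / 0.2475 = 0.1175 ≈ 0.12
√T = √0.5 = 0.7071
φ(d₁) = φ(0.12) = 0.3961
vega = S·φ(d₁)·√T = 258·0.3961·0.7071 = 72.2612

72.26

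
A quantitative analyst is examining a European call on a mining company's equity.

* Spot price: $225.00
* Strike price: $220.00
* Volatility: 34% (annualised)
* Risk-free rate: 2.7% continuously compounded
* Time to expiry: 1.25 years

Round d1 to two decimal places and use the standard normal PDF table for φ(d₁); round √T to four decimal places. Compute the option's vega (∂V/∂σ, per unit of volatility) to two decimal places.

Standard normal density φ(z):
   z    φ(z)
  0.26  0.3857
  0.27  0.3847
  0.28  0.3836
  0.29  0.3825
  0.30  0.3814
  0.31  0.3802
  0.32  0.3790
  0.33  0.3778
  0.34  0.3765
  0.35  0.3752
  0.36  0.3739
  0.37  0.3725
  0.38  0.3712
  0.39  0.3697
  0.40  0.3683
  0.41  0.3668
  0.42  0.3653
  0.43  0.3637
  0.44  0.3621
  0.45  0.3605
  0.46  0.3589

T = 1.25;  σ√T = 0.3801
d₁ = [ln(225/220) + (0.027 + ½·0.34²)·1.25] / (σ√T) = (0.0225 + 0.1060) / 0.3801 = 0.3380 ≈ 0.34
√T = √1.25 = 1.1180
φ(d₁) = φ(0.34) = 0.3765
vega = S·φ(d₁)·√T = 225·0.3765·1.1180 = 94.7086

94.71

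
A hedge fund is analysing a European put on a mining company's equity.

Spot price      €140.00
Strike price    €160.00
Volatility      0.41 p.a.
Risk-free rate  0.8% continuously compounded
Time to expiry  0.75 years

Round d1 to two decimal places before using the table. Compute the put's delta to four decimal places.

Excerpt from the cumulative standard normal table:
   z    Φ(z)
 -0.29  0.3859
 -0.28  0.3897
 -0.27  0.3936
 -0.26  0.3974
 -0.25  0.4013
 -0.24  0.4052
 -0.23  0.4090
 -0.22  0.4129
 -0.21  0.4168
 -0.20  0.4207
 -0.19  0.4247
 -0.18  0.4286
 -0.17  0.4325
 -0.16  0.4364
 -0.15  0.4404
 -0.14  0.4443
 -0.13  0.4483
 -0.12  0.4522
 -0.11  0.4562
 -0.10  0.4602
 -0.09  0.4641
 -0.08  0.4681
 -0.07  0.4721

-0.5714

T = 0.75;  σ√T = 0.3551
d₁ = [ln(140/160) + (0.008 + ½·0.41²)·0.75] / (σ√T) = (-0.1335 + 0.0690) / 0.3551 = -0.1816 ⇒ -0.18
N(d₁) = N(-0.18) = 0.4286
Δ_put = N(d₁) − 1 = 0.4286 − 1 = -0.5714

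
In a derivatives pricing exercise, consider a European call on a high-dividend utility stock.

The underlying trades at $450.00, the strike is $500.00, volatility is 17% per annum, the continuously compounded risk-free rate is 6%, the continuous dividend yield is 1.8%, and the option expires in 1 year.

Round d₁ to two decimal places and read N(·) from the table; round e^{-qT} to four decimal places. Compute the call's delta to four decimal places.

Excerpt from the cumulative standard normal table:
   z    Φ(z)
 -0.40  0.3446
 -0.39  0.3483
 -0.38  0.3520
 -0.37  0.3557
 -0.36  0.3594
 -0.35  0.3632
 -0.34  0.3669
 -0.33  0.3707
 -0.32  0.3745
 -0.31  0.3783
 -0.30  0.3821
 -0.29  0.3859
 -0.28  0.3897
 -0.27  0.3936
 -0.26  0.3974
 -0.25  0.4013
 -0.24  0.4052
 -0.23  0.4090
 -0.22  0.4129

0.3790

σ√T = 0.17 × 1.0000 = 0.1700
d₁ = [ln(450/500) + (0.06 − 0.018 + ½·0.17²)·1] / (σ√T) = (-0.1054 + 0.0565) / 0.1700 = -0.2877 → -0.29
N(d₁) = N(-0.29) = 0.3859
Δ_call = exp(−qT)·N(d₁) = 0.9822·0.3859 = 0.3790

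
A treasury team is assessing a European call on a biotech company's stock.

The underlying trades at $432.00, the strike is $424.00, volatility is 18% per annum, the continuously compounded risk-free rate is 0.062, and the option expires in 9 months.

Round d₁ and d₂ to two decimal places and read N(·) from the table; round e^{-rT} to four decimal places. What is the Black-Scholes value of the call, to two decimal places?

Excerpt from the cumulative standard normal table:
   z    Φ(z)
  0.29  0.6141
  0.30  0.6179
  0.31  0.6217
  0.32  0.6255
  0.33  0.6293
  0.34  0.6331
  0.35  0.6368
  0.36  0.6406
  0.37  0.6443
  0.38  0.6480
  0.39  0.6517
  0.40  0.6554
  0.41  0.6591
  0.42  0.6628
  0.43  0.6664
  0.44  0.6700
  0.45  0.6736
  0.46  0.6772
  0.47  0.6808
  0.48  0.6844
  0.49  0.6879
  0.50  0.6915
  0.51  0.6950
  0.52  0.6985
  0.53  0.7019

σ√T = 0.18 × 0.8660 = 0.1559
d₁ = [ln(432/424) + (0.062 + ½·0.18²)·0.75] / (σ√T) = (0.0187 + 0.0586) / 0.1559 = 0.4962 ≈ 0.50
d₂ = 0.4962 − 0.1559 = 0.3403 ≈ 0.34
e^(−rT) = e^(−0.062·0.75) = 0.9546
C = 432·N(0.50) − 424·0.9546·N(0.34) = 432·0.6915 − 424·0.9546·0.6331 = 298.7280 − 256.2475 = 42.4805

$42.48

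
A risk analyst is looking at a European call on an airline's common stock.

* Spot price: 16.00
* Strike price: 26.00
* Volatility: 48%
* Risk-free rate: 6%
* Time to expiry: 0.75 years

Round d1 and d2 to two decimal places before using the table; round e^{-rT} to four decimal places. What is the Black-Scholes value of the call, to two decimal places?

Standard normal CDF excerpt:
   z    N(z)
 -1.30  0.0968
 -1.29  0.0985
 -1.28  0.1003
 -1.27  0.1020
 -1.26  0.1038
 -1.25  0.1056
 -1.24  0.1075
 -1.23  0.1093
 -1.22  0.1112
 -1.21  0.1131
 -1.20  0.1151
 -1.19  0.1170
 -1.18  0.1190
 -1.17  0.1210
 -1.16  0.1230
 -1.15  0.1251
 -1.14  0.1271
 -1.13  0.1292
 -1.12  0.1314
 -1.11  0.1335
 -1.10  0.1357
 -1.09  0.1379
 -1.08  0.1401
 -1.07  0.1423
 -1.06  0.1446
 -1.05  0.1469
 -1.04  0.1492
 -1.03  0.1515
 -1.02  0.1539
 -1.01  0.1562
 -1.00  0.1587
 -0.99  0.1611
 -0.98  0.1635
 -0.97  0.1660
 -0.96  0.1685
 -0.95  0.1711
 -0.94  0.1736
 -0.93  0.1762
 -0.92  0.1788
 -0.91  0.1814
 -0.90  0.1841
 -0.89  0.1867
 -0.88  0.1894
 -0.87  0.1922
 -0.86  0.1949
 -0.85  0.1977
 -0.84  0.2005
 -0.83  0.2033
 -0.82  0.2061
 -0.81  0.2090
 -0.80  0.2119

0.63

σ√T = 0.48 × 0.8660 = 0.4157
d₁ = [ln(16/26) + (0.06 + 0.48²/2)·0.75] / 0.4157 = [-0.4855 + 0.1314] / 0.4157 = -0.8519 ⇒ -0.85
d₂ = d₁ − σ√T = -0.8519 − 0.4157 = -1.2675 ⇒ -1.27
exp(−rT) = exp(−0.06·0.75) = 0.9560
C = 16·N(-0.85) − 26·0.9560·N(-1.27) = 16·0.1977 − 26·0.9560·0.1020 = 3.1632 − 2.5353 = 0.6279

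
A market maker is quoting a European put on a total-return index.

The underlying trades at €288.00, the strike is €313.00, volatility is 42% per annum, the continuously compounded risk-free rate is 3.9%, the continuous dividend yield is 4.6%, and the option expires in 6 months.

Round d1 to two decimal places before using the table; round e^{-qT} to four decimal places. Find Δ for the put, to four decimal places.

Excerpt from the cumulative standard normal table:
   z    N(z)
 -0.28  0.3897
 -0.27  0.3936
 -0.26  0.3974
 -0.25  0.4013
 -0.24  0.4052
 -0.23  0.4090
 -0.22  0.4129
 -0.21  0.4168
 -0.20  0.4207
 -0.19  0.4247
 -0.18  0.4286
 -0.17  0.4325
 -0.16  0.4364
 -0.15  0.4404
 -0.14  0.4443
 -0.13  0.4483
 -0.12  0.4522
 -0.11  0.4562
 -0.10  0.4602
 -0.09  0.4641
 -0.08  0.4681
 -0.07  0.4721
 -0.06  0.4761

σ√T = 0.42·√0.5 = 0.2970
d₁ = [ln(288/313) + (0.039 − 0.046 + ½·0.42²)·0.5] / (σ√T) = (-0.0832 + 0.0406) / 0.2970 = -0.1436 → -0.14
N(d₁) = N(-0.14) = 0.4443
Δ_put = e^(−qT)·(N(d₁) − 1) = 0.9773·(0.4443 − 1) = -0.5431

-0.5431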